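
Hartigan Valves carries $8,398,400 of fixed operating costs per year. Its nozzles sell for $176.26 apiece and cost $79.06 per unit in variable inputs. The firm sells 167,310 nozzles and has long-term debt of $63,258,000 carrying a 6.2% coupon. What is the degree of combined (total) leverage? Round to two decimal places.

Contribution at this volume is 167,310 × $97.20 = $16,262,532.00.
Subtracting fixed costs: EBIT = $16,262,532.00 − $8,398,400 = $7,864,132.00. Interest = $3,921,996.00, so EBIT − I = $3,942,136.00.
Degree of total leverage = total CM / (EBIT − interest) = $16,262,532.00 / $3,942,136.00 = 4.1253.

4.13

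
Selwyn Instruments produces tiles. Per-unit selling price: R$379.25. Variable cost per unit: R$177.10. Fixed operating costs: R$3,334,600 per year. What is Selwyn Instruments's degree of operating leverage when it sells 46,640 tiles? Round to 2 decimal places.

1.55

Contribution at this volume is 46,640 × R$202.15 = R$9,428,276.00.
EBIT = R$9,428,276.00 − R$3,334,600 = R$6,093,676.00.
Degree of operating leverage = R$9,428,276.00 / R$6,093,676.00 = 1.5472.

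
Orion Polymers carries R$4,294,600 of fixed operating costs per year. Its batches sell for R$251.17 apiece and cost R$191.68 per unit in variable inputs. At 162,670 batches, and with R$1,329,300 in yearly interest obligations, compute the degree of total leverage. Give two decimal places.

2.39

At 162,670 units, contribution = 162,670 × R$59.49 = R$9,677,238.30.
Operating income = contribution − fixed costs = R$9,677,238.30 − R$4,294,600 = R$5,382,638.30. Interest = R$1,329,300.00.
DOL = R$9,677,238.30 ÷ R$5,382,638.30 = 1.7979; DFL = R$5,382,638.30 ÷ R$4,053,338.30 = 1.3280.
Combined leverage = 1.7979 × 1.3280 = 2.3876.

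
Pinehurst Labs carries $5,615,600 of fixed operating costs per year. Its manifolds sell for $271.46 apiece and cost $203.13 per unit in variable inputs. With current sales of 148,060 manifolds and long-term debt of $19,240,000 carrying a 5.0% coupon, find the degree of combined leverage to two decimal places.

2.86

At 148,060 units, contribution = 148,060 × $68.33 = $10,116,939.80.
Subtracting fixed costs: EBIT = $10,116,939.80 − $5,615,600 = $4,501,339.80. Interest = $962,000.00, so EBIT − I = $3,539,339.80.
DCL = contribution ÷ (EBIT − I) = $10,116,939.80 ÷ $3,539,339.80 = 2.8584.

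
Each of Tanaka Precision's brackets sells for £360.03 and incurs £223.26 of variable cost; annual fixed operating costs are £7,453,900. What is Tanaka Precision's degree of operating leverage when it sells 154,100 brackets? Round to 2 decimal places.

At 154,100 units, contribution = 154,100 × £136.77 = £21,076,257.00.
EBIT = £21,076,257.00 − £7,453,900 = £13,622,357.00.
DOL = contribution ÷ EBIT = £21,076,257.00 ÷ £13,622,357.00 = 1.5472.

1.55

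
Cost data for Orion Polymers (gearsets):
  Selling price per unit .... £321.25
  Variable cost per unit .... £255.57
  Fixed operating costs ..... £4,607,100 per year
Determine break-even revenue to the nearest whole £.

£22,533,966

Contribution margin per unit = £321.25 − £255.57 = £65.68, a CM ratio of £65.68 ÷ £321.25 = 0.2045.
Break-even revenue = fixed costs × price ÷ CM = £4,607,100 × £321.25 ÷ £65.68 = £22,533,966.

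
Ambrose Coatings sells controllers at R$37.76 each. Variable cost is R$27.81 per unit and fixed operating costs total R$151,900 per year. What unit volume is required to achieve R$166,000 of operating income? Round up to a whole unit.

31,950 controllers

Each unit contributes R$37.76 − R$27.81 = R$9.95.
Need Q such that Q × R$9.95 − R$151,900 = R$166,000, i.e. Q = R$317,900 / R$9.95 = 31,949.75 → 31,950.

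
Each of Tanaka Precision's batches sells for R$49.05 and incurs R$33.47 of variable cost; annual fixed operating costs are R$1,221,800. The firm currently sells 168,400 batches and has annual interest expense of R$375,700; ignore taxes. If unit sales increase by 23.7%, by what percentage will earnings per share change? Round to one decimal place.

Contribution at this volume is 168,400 × R$15.58 = R$2,623,672.00.
Subtracting fixed costs: EBIT = R$2,623,672.00 − R$1,221,800 = R$1,401,872.00.
After interest of R$375,700.00, pre-tax earnings = R$1,026,172.00.
Degree of combined leverage = contribution ÷ (EBIT − I) = R$2,623,672.00 ÷ R$1,026,172.00 = 2.5568.
EPS therefore changes by 2.5568 × (+23.7%) = +60.6%.

+60.6%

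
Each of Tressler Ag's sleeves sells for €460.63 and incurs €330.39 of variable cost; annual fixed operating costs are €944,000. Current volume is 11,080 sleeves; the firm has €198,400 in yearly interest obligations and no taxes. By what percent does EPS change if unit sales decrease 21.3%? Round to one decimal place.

-102.2%

Total contribution margin = 11,080 × €130.24 = €1,443,059.20.
Subtracting fixed costs: EBIT = €1,443,059.20 − €944,000 = €499,059.20.
Interest = €198,400.00, so EBIT − I = €300,659.20.
Degree of combined leverage = contribution ÷ (EBIT − I) = €1,443,059.20 ÷ €300,659.20 = 4.7997.
%ΔEPS = DCL × %ΔSales = 4.7997 × -21.3% = -102.2%.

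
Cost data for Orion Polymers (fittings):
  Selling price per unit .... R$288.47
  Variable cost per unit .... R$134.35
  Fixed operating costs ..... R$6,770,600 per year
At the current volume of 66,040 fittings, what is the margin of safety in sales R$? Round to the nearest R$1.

Unit CM = price − variable cost = R$288.47 − R$134.35 = R$154.12. Break-even units = R$6,770,600 ÷ R$154.12 = 43,930.70; break-even revenue = 43,930.70 × R$288.47 = R$12,672,689.99.
Current sales = 66,040 × R$288.47 = R$19,050,558.80.
Margin of safety = R$19,050,558.80 − R$12,672,689.99 = R$6,377,869.

R$6,377,869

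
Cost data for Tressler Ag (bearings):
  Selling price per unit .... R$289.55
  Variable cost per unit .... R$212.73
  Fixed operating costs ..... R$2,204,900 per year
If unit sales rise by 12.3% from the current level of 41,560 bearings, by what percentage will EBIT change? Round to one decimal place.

Total contribution margin = 41,560 × R$76.82 = R$3,192,639.20.
Subtracting fixed costs: EBIT = R$3,192,639.20 − R$2,204,900 = R$987,739.20.
So DOL = total CM / EBIT = R$3,192,639.20 / R$987,739.20 = 3.2323.
Operating income changes by 3.2323 × +12.3% = +39.8%.

+39.8%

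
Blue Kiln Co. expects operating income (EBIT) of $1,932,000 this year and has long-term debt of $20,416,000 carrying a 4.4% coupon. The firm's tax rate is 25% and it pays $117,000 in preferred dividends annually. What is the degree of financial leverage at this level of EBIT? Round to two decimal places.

2.20

Interest = $898,304.00.
Preferred dividends grossed up pre-tax: $117,000 / (1 − 0.25) = $156,000.00.
DFL = EBIT ÷ [EBIT − I − D_p/(1−t)] = $1,932,000 ÷ [$1,932,000 − $898,304.00 − $156,000.00] = $1,932,000 ÷ $877,696.00 = 2.2012.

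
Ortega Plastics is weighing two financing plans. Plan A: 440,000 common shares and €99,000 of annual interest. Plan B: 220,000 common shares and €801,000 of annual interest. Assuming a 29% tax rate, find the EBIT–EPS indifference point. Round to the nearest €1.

€1,503,000

Set EPS_A = EPS_B: (EBIT − €99,000)(1 − 0.29) ÷ 440,000 = (EBIT − €801,000)(1 − 0.29) ÷ 220,000.
Cancelling (1 − t) and cross-multiplying: 220,000·(EBIT − 99,000) = 440,000·(EBIT − 801,000).
EBIT × (440,000 − 220,000) = 801,000 × 440,000 − 99,000 × 220,000 = 330,660,000,000, so EBIT = 330,660,000,000 ÷ 220,000 = 1,503,000.00.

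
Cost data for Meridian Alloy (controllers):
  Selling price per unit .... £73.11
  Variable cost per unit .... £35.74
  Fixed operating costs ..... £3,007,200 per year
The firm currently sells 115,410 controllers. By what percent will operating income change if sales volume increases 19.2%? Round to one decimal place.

+63.4%

Total contribution margin = 115,410 × £37.37 = £4,312,871.70.
EBIT = £4,312,871.70 − £3,007,200 = £1,305,671.70.
So DOL = total CM / EBIT = £4,312,871.70 / £1,305,671.70 = 3.3032.
Operating income changes by 3.3032 × +19.2% = +63.4%.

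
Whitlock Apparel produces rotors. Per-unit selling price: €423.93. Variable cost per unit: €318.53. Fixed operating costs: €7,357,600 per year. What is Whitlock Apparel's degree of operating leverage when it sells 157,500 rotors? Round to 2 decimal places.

Contribution at this volume is 157,500 × €105.40 = €16,600,500.00.
Subtracting fixed costs: EBIT = €16,600,500.00 − €7,357,600 = €9,242,900.00.
So DOL = total CM / EBIT = €16,600,500.00 / €9,242,900.00 = 1.7960.

1.80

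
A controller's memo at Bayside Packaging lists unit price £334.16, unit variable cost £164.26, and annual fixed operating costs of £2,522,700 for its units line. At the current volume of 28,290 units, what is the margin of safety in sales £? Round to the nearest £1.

£4,491,730

Unit CM = price − variable cost = £334.16 − £164.26 = £169.90. Break-even units = £2,522,700 ÷ £169.90 = 14,848.15; break-even revenue = 14,848.15 × £334.16 = £4,961,656.46.
Current sales = 28,290 × £334.16 = £9,453,386.40.
Margin of safety = £9,453,386.40 − £4,961,656.46 = £4,491,730.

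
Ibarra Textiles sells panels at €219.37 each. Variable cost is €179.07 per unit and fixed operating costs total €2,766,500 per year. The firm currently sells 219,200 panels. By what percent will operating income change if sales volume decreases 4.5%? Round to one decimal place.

-6.6%

Contribution at this volume is 219,200 × €40.30 = €8,833,760.00.
EBIT = €8,833,760.00 − €2,766,500 = €6,067,260.00.
So DOL = total CM / EBIT = €8,833,760.00 / €6,067,260.00 = 1.4560.
So EBIT moves 1.4560 × (-4.5%) = -6.6%.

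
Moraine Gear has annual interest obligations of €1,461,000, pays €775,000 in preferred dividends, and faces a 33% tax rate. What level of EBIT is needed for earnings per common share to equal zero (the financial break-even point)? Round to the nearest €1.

€2,617,716

Preferred dividends are paid after tax, so their pre-tax equivalent is €775,000 ÷ (1 − 0.33) = €1,156,716.42.
EPS = 0 when EBIT covers interest plus the pre-tax preferred burden: €1,461,000 + €1,156,716.42 = €2,617,716.42.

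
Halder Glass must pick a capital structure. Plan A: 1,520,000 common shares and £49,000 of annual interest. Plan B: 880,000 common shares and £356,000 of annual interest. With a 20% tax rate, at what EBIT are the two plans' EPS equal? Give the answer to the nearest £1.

£778,125

At indifference, (EBIT − 49,000)(1 − t)/1,520,000 = (EBIT − 356,000)(1 − t)/880,000.
Cancelling (1 − t) and cross-multiplying: 880,000·(EBIT − 49,000) = 1,520,000·(EBIT − 356,000).
EBIT × (1,520,000 − 880,000) = 356,000 × 1,520,000 − 49,000 × 880,000 = 498,000,000,000, so EBIT = 498,000,000,000 ÷ 640,000 = 778,125.00.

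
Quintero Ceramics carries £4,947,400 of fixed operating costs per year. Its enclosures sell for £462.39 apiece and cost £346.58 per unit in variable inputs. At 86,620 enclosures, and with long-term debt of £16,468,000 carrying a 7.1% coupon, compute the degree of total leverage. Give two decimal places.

2.56

Total contribution margin = 86,620 × £115.81 = £10,031,462.20.
Operating income = contribution − fixed costs = £10,031,462.20 − £4,947,400 = £5,084,062.20. Interest = £1,169,228.00.
DOL = £10,031,462.20 ÷ £5,084,062.20 = 1.9731; DFL = £5,084,062.20 ÷ £3,914,834.20 = 1.2987.
Combined leverage = 1.9731 × 1.2987 = 2.5625.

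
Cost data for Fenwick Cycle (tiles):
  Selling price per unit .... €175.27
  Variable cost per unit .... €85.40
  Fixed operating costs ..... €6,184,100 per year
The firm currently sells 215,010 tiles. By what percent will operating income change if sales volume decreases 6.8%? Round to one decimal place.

Contribution at this volume is 215,010 × €89.87 = €19,322,948.70.
EBIT = €19,322,948.70 − €6,184,100 = €13,138,848.70.
So DOL = total CM / EBIT = €19,322,948.70 / €13,138,848.70 = 1.4707.
%ΔEBIT = DOL × %ΔSales = 1.4707 × -6.8% = -10.0%.

-10.0%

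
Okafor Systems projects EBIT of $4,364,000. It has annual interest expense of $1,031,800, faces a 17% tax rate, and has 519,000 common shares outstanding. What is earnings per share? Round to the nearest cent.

$5.33

Interest = $1,031,800.00, so EBT = $4,364,000 − $1,031,800.00 = $3,332,200.00.
After tax at 17%: net income = $3,332,200.00 × 0.83 = $2,765,726.00.
Per share: $2,765,726.00 / 519,000 shares = $5.33.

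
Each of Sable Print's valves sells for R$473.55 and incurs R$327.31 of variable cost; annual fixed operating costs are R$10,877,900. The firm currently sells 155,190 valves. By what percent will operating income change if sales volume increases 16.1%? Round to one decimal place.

At 155,190 units, contribution = 155,190 × R$146.24 = R$22,694,985.60.
Operating income = contribution − fixed costs = R$22,694,985.60 − R$10,877,900 = R$11,817,085.60.
So DOL = total CM / EBIT = R$22,694,985.60 / R$11,817,085.60 = 1.9205.
Operating income changes by 1.9205 × +16.1% = +30.9%.

+30.9%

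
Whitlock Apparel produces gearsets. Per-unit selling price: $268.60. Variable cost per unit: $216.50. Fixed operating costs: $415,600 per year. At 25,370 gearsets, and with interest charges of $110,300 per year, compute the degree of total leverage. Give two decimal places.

At 25,370 units, contribution = 25,370 × $52.10 = $1,321,777.00.
Operating income = contribution − fixed costs = $1,321,777.00 − $415,600 = $906,177.00. Interest = $110,300.00, so EBIT − I = $795,877.00.
Degree of total leverage = total CM / (EBIT − interest) = $1,321,777.00 / $795,877.00 = 1.6608.

1.66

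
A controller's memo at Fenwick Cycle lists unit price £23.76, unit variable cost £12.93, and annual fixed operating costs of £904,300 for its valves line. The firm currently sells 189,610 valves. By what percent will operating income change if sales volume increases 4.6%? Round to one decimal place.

Total contribution margin = 189,610 × £10.83 = £2,053,476.30.
Subtracting fixed costs: EBIT = £2,053,476.30 − £904,300 = £1,149,176.30.
Degree of operating leverage = £2,053,476.30 / £1,149,176.30 = 1.7869.
%ΔEBIT = DOL × %ΔSales = 1.7869 × +4.6% = +8.2%.

+8.2%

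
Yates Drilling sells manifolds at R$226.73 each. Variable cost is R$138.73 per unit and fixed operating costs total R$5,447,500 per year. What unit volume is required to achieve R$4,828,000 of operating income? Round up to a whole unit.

116,768 manifolds

Each unit contributes R$226.73 − R$138.73 = R$88.00.
Need Q such that Q × R$88.00 − R$5,447,500 = R$4,828,000, i.e. Q = R$10,275,500 / R$88.00 = 116,767.05 → 116,768.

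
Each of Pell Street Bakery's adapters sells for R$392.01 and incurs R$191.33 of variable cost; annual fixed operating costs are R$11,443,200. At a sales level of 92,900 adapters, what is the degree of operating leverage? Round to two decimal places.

Total contribution margin = 92,900 × R$200.68 = R$18,643,172.00.
Subtracting fixed costs: EBIT = R$18,643,172.00 − R$11,443,200 = R$7,199,972.00.
Degree of operating leverage = R$18,643,172.00 / R$7,199,972.00 = 2.5893.

2.59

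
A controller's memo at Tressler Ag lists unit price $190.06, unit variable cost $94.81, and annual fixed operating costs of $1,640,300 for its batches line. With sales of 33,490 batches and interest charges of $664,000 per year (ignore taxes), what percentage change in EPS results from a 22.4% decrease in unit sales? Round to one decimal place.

-80.7%

At 33,490 units, contribution = 33,490 × $95.25 = $3,189,922.50.
Operating income = contribution − fixed costs = $3,189,922.50 − $1,640,300 = $1,549,622.50.
After interest of $664,000.00, pre-tax earnings = $885,622.50.
Degree of combined leverage = contribution ÷ (EBIT − I) = $3,189,922.50 ÷ $885,622.50 = 3.6019.
%ΔEPS = DCL × %ΔSales = 3.6019 × -22.4% = -80.7%.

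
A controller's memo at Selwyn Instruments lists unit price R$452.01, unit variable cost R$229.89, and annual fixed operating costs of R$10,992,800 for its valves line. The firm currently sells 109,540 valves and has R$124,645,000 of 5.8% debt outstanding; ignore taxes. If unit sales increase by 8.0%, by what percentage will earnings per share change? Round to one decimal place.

+31.9%

At 109,540 units, contribution = 109,540 × R$222.12 = R$24,331,024.80.
Operating income = contribution − fixed costs = R$24,331,024.80 − R$10,992,800 = R$13,338,224.80.
After interest of R$7,229,410.00, pre-tax earnings = R$6,108,814.80.
DCL = total CM / (EBIT − I) = R$24,331,024.80 / R$6,108,814.80 = 3.9829.
%ΔEPS = DCL × %ΔSales = 3.9829 × +8.0% = +31.9%.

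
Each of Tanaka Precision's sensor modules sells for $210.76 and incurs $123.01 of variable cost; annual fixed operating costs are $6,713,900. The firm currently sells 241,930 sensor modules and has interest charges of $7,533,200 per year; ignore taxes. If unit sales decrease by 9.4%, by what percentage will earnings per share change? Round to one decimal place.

At 241,930 units, contribution = 241,930 × $87.75 = $21,229,357.50.
Subtracting fixed costs: EBIT = $21,229,357.50 − $6,713,900 = $14,515,457.50.
After interest of $7,533,200.00, pre-tax earnings = $6,982,257.50.
Degree of combined leverage = contribution ÷ (EBIT − I) = $21,229,357.50 ÷ $6,982,257.50 = 3.0405.
EPS therefore changes by 3.0405 × (-9.4%) = -28.6%.

-28.6%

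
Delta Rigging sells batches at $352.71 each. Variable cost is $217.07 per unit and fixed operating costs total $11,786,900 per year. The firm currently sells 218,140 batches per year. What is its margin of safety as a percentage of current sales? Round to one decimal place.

60.2%

Contribution margin per unit = $352.71 − $217.07 = $135.64. Break-even units = $11,786,900 ÷ $135.64 = 86,898.41; break-even revenue = 86,898.41 × $352.71 = $30,649,937.33.
Actual sales revenue = 218,140 × $352.71 = $76,940,159.40.
Margin of safety = ($76,940,159.40 − $30,649,937.33) ÷ $76,940,159.40 = 60.2%.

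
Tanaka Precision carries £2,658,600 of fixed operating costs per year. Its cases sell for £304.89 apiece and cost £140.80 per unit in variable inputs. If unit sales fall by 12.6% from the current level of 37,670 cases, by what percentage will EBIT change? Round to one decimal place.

Total contribution margin = 37,670 × £164.09 = £6,181,270.30.
EBIT = £6,181,270.30 − £2,658,600 = £3,522,670.30.
DOL = contribution ÷ EBIT = £6,181,270.30 ÷ £3,522,670.30 = 1.7547.
%ΔEBIT = DOL × %ΔSales = 1.7547 × -12.6% = -22.1%.

-22.1%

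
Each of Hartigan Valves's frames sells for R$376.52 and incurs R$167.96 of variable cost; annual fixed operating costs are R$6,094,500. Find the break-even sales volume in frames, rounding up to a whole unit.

29,222 frames

Contribution margin per unit = R$376.52 − R$167.96 = R$208.56.
Units to break even: R$6,094,500 ÷ R$208.56 = 29,221.81, rounded up to 29,222.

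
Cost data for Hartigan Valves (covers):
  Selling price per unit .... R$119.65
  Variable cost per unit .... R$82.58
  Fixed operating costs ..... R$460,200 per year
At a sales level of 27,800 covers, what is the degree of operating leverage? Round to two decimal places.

1.81

Total contribution margin = 27,800 × R$37.07 = R$1,030,546.00.
Subtracting fixed costs: EBIT = R$1,030,546.00 − R$460,200 = R$570,346.00.
Degree of operating leverage = R$1,030,546.00 / R$570,346.00 = 1.8069.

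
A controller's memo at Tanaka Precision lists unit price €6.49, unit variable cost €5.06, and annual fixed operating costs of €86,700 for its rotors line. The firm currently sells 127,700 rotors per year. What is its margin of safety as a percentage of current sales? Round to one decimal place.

52.5%

Unit CM = price − variable cost = €6.49 − €5.06 = €1.43. Break-even units = €86,700 ÷ €1.43 = 60,629.37; break-even revenue = 60,629.37 × €6.49 = €393,484.62.
Current sales = 127,700 × €6.49 = €828,773.00.
Margin of safety = (€828,773.00 − €393,484.62) ÷ €828,773.00 = 52.5%.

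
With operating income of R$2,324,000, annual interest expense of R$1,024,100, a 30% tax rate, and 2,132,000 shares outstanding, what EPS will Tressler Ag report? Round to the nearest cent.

Pre-tax income = R$2,324,000 − R$1,024,100.00 = R$1,299,900.00.
After tax at 30%: net income = R$1,299,900.00 × 0.70 = R$909,930.00.
Per share: R$909,930.00 / 2,132,000 shares = R$0.43.

R$0.43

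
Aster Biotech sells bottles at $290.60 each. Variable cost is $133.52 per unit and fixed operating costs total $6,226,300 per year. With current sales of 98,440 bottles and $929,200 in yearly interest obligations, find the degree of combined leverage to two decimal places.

1.86

At 98,440 units, contribution = 98,440 × $157.08 = $15,462,955.20.
Operating income = contribution − fixed costs = $15,462,955.20 − $6,226,300 = $9,236,655.20. Interest = $929,200.00.
DOL = $15,462,955.20 ÷ $9,236,655.20 = 1.6741; DFL = $9,236,655.20 ÷ $8,307,455.20 = 1.1119.
DCL = DOL × DFL = 1.6741 × 1.1119 = 1.8614.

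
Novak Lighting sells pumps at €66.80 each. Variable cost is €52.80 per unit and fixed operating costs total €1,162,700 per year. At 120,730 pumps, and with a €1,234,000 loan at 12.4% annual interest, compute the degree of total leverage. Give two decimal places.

Contribution at this volume is 120,730 × €14.00 = €1,690,220.00.
EBIT = €1,690,220.00 − €1,162,700 = €527,520.00. Interest = €153,016.00, so EBIT − I = €374,504.00.
DCL = contribution ÷ (EBIT − I) = €1,690,220.00 ÷ €374,504.00 = 4.5132.

4.51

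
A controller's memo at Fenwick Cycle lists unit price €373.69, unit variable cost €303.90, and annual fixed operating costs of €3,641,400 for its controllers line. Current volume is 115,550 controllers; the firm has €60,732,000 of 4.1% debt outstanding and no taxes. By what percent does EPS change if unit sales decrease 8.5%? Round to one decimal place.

-35.5%

At 115,550 units, contribution = 115,550 × €69.79 = €8,064,234.50.
EBIT = €8,064,234.50 − €3,641,400 = €4,422,834.50.
Interest = €2,490,012.00, so EBIT − I = €1,932,822.50.
DCL = total CM / (EBIT − I) = €8,064,234.50 / €1,932,822.50 = 4.1723.
%ΔEPS = DCL × %ΔSales = 4.1723 × -8.5% = -35.5%.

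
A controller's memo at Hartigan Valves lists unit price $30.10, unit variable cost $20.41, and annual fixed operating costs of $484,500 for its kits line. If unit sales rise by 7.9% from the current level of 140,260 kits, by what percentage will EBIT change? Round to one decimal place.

+12.3%

Contribution at this volume is 140,260 × $9.69 = $1,359,119.40.
Subtracting fixed costs: EBIT = $1,359,119.40 − $484,500 = $874,619.40.
DOL = contribution ÷ EBIT = $1,359,119.40 ÷ $874,619.40 = 1.5540.
%ΔEBIT = DOL × %ΔSales = 1.5540 × +7.9% = +12.3%.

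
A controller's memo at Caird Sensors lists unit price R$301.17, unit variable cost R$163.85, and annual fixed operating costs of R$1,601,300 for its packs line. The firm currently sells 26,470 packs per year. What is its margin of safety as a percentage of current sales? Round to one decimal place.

Contribution margin per unit = R$301.17 − R$163.85 = R$137.32. Break-even units = R$1,601,300 ÷ R$137.32 = 11,661.08; break-even revenue = 11,661.08 × R$301.17 = R$3,511,968.55.
Current sales = 26,470 × R$301.17 = R$7,971,969.90.
Margin of safety = (R$7,971,969.90 − R$3,511,968.55) ÷ R$7,971,969.90 = 55.9%.

55.9%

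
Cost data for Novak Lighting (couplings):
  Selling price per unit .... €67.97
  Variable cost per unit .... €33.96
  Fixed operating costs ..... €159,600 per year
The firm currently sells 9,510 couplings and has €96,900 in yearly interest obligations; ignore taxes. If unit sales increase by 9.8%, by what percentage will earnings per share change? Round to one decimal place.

+47.4%

At 9,510 units, contribution = 9,510 × €34.01 = €323,435.10.
Subtracting fixed costs: EBIT = €323,435.10 − €159,600 = €163,835.10.
Interest = €96,900.00, so EBIT − I = €66,935.10.
DCL = total CM / (EBIT − I) = €323,435.10 / €66,935.10 = 4.8321.
%ΔEPS = DCL × %ΔSales = 4.8321 × +9.8% = +47.4%.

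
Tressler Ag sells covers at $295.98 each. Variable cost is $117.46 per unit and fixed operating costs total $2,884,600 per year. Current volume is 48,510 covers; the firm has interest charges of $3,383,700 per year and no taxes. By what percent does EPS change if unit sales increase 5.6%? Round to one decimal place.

At 48,510 units, contribution = 48,510 × $178.52 = $8,660,005.20.
Operating income = contribution − fixed costs = $8,660,005.20 − $2,884,600 = $5,775,405.20.
After interest of $3,383,700.00, pre-tax earnings = $2,391,705.20.
DCL = total CM / (EBIT − I) = $8,660,005.20 / $2,391,705.20 = 3.6208.
EPS therefore changes by 3.6208 × (+5.6%) = +20.3%.

+20.3%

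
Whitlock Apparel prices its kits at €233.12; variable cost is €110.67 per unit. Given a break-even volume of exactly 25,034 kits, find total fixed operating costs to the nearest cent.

Each unit contributes €233.12 − €110.67 = €122.45.
Since BE = FC / CM, FC = 25,034 × €122.45 = €3,065,413.30.

€3,065,413.30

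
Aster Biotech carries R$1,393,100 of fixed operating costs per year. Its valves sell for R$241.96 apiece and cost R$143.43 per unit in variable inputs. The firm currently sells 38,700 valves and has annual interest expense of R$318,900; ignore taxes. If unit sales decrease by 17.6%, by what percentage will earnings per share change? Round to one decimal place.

Total contribution margin = 38,700 × R$98.53 = R$3,813,111.00.
EBIT = R$3,813,111.00 − R$1,393,100 = R$2,420,011.00.
After interest of R$318,900.00, pre-tax earnings = R$2,101,111.00.
Degree of combined leverage = contribution ÷ (EBIT − I) = R$3,813,111.00 ÷ R$2,101,111.00 = 1.8148.
EPS therefore changes by 1.8148 × (-17.6%) = -31.9%.

-31.9%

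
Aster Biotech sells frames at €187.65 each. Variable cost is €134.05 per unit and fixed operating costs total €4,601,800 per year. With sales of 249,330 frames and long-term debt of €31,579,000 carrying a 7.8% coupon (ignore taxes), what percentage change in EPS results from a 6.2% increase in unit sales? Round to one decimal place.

+13.2%

Total contribution margin = 249,330 × €53.60 = €13,364,088.00.
Subtracting fixed costs: EBIT = €13,364,088.00 − €4,601,800 = €8,762,288.00.
After interest of €2,463,162.00, pre-tax earnings = €6,299,126.00.
DCL = total CM / (EBIT − I) = €13,364,088.00 / €6,299,126.00 = 2.1216.
EPS therefore changes by 2.1216 × (+6.2%) = +13.2%.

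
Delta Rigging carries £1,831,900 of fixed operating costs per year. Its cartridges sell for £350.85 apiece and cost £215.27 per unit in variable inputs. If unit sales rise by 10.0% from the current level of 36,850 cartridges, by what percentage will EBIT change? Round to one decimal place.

Total contribution margin = 36,850 × £135.58 = £4,996,123.00.
Operating income = contribution − fixed costs = £4,996,123.00 − £1,831,900 = £3,164,223.00.
DOL = contribution ÷ EBIT = £4,996,123.00 ÷ £3,164,223.00 = 1.5789.
%ΔEBIT = DOL × %ΔSales = 1.5789 × +10.0% = +15.8%.

+15.8%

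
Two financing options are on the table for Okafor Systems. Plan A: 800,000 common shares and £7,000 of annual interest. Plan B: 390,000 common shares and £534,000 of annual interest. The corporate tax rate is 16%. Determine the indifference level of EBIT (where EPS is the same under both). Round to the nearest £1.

£1,035,293

Set EPS_A = EPS_B: (EBIT − £7,000)(1 − 0.16) ÷ 800,000 = (EBIT − £534,000)(1 − 0.16) ÷ 390,000.
Cancelling (1 − t) and cross-multiplying: 390,000·(EBIT − 7,000) = 800,000·(EBIT − 534,000).
Solving, EBIT = (534,000·800,000 − 7,000·390,000) / (800,000 − 390,000) = 424,470,000,000 / 410,000 = 1,035,292.68.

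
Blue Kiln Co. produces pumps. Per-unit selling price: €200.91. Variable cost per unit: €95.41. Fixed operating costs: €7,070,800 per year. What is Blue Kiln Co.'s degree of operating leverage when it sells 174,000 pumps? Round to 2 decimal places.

Contribution at this volume is 174,000 × €105.50 = €18,357,000.00.
Operating income = contribution − fixed costs = €18,357,000.00 − €7,070,800 = €11,286,200.00.
DOL = contribution ÷ EBIT = €18,357,000.00 ÷ €11,286,200.00 = 1.6265.

1.63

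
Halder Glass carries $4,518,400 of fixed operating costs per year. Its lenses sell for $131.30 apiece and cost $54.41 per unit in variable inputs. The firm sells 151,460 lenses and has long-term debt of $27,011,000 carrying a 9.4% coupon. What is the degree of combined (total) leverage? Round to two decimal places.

Contribution at this volume is 151,460 × $76.89 = $11,645,759.40.
Subtracting fixed costs: EBIT = $11,645,759.40 − $4,518,400 = $7,127,359.40. Interest = $2,539,034.00, so EBIT − I = $4,588,325.40.
DCL = contribution ÷ (EBIT − I) = $11,645,759.40 ÷ $4,588,325.40 = 2.5381.

2.54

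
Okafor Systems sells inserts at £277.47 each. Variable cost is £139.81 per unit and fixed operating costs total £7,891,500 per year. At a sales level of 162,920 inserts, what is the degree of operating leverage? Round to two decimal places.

Contribution at this volume is 162,920 × £137.66 = £22,427,567.20.
EBIT = £22,427,567.20 − £7,891,500 = £14,536,067.20.
DOL = contribution ÷ EBIT = £22,427,567.20 ÷ £14,536,067.20 = 1.5429.

1.54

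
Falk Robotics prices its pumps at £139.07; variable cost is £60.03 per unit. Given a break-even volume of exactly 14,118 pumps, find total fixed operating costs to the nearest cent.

Each unit contributes £139.07 − £60.03 = £79.04.
Fixed costs = break-even units × CM = 14,118 × £79.04 = £1,115,886.72.

£1,115,886.72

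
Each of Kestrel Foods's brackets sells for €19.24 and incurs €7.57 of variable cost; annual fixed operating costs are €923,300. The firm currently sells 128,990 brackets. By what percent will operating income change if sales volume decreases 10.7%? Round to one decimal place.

-27.7%

Total contribution margin = 128,990 × €11.67 = €1,505,313.30.
Operating income = contribution − fixed costs = €1,505,313.30 − €923,300 = €582,013.30.
DOL = contribution ÷ EBIT = €1,505,313.30 ÷ €582,013.30 = 2.5864.
Operating income changes by 2.5864 × -10.7% = -27.7%.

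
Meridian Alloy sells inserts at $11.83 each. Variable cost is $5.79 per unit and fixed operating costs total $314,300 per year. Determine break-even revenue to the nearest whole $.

$615,591

Contribution margin per unit = $11.83 − $5.79 = $6.04, a CM ratio of $6.04 ÷ $11.83 = 0.5106.
Break-even sales = FC ÷ CM ratio = $314,300 × $11.83 / $6.04 = $615,591.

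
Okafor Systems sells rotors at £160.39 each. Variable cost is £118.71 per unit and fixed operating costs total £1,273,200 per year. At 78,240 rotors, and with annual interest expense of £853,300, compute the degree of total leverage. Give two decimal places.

2.87

Total contribution margin = 78,240 × £41.68 = £3,261,043.20.
EBIT = £3,261,043.20 − £1,273,200 = £1,987,843.20. Interest = £853,300.00, so EBIT − I = £1,134,543.20.
Degree of total leverage = total CM / (EBIT − interest) = £3,261,043.20 / £1,134,543.20 = 2.8743.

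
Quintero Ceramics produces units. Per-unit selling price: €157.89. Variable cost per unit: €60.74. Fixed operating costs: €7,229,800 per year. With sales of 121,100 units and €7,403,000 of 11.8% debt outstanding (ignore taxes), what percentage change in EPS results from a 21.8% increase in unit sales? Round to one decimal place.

+70.0%

Total contribution margin = 121,100 × €97.15 = €11,764,865.00.
Operating income = contribution − fixed costs = €11,764,865.00 − €7,229,800 = €4,535,065.00.
Interest = €873,554.00, so EBIT − I = €3,661,511.00.
Degree of combined leverage = contribution ÷ (EBIT − I) = €11,764,865.00 ÷ €3,661,511.00 = 3.2131.
EPS therefore changes by 3.2131 × (+21.8%) = +70.0%.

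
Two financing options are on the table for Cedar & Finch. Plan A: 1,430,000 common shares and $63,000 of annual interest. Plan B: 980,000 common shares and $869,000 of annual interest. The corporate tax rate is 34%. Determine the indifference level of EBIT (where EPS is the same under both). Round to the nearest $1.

At indifference, (EBIT − 63,000)(1 − t)/1,430,000 = (EBIT − 869,000)(1 − t)/980,000.
The (1 − t) factor cancels: (EBIT − 63,000) × 980,000 = (EBIT − 869,000) × 1,430,000.
Solving, EBIT = (869,000·1,430,000 − 63,000·980,000) / (1,430,000 − 980,000) = 1,180,930,000,000 / 450,000 = 2,624,288.89.

$2,624,289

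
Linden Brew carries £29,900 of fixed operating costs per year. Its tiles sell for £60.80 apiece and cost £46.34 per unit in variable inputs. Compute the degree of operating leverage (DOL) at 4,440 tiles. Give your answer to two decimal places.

At 4,440 units, contribution = 4,440 × £14.46 = £64,202.40.
EBIT = £64,202.40 − £29,900 = £34,302.40.
Degree of operating leverage = £64,202.40 / £34,302.40 = 1.8717.

1.87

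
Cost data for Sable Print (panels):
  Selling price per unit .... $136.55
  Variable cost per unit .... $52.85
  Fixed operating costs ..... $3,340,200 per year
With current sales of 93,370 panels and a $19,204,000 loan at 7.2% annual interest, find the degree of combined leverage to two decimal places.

2.53

At 93,370 units, contribution = 93,370 × $83.70 = $7,815,069.00.
Operating income = contribution − fixed costs = $7,815,069.00 − $3,340,200 = $4,474,869.00. Interest = $1,382,688.00.
DOL = $7,815,069.00 ÷ $4,474,869.00 = 1.7464; DFL = $4,474,869.00 ÷ $3,092,181.00 = 1.4472.
Combined leverage = 1.7464 × 1.4472 = 2.5274.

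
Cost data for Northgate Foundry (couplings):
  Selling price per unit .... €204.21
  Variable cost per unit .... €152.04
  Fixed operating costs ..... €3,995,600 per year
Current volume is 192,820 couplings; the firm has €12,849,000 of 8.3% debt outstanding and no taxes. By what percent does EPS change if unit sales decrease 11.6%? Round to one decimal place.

-23.4%

Contribution at this volume is 192,820 × €52.17 = €10,059,419.40.
Subtracting fixed costs: EBIT = €10,059,419.40 − €3,995,600 = €6,063,819.40.
Interest = €1,066,467.00, so EBIT − I = €4,997,352.40.
DCL = total CM / (EBIT − I) = €10,059,419.40 / €4,997,352.40 = 2.0129.
EPS therefore changes by 2.0129 × (-11.6%) = -23.4%.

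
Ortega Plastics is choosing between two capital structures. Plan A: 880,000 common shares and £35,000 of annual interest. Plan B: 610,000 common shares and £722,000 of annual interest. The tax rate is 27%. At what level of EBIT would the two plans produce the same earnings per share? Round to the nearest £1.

£2,274,111

Set EPS_A = EPS_B: (EBIT − £35,000)(1 − 0.27) ÷ 880,000 = (EBIT − £722,000)(1 − 0.27) ÷ 610,000.
Cancelling (1 − t) and cross-multiplying: 610,000·(EBIT − 35,000) = 880,000·(EBIT − 722,000).
Solving, EBIT = (722,000·880,000 − 35,000·610,000) / (880,000 − 610,000) = 614,010,000,000 / 270,000 = 2,274,111.11.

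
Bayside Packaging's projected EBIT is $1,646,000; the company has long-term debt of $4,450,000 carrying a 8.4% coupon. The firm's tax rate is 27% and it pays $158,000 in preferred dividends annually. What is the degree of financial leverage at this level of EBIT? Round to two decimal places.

Annual interest charges come to $373,800.00.
Preferred dividends grossed up pre-tax: $158,000 / (1 − 0.27) = $216,438.36.
DFL = EBIT ÷ [EBIT − I − D_p/(1−t)] = $1,646,000 ÷ [$1,646,000 − $373,800.00 − $216,438.36] = $1,646,000 ÷ $1,055,761.64 = 1.5591.

1.56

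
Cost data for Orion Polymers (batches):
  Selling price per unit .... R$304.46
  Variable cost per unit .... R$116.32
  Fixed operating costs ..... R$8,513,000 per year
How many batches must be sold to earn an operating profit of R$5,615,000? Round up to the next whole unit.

Each unit contributes R$304.46 − R$116.32 = R$188.14.
Units = (FC + target) / CM = (R$8,513,000 + R$5,615,000) / R$188.14 = 75,093.02, so 75,094 batches.

75,094 batches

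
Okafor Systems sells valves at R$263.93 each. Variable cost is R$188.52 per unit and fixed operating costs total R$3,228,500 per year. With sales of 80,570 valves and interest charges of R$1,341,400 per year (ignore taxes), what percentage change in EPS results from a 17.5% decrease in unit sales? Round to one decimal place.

-70.6%

Total contribution margin = 80,570 × R$75.41 = R$6,075,783.70.
Subtracting fixed costs: EBIT = R$6,075,783.70 − R$3,228,500 = R$2,847,283.70.
After interest of R$1,341,400.00, pre-tax earnings = R$1,505,883.70.
DCL = total CM / (EBIT − I) = R$6,075,783.70 / R$1,505,883.70 = 4.0347.
EPS therefore changes by 4.0347 × (-17.5%) = -70.6%.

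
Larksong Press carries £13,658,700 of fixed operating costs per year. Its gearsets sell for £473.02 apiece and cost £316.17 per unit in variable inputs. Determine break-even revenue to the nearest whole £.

CM per unit = £473.02 − £316.17 = £156.85; CM ratio = £156.85 / £473.02 = 0.3316.
Break-even revenue = fixed costs × price ÷ CM = £13,658,700 × £473.02 ÷ £156.85 = £41,191,191.

£41,191,191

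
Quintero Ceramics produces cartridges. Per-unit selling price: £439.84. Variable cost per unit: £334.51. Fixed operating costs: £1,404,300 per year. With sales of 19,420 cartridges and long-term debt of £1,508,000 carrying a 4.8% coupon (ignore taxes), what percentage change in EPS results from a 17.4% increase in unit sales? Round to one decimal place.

Total contribution margin = 19,420 × £105.33 = £2,045,508.60.
Subtracting fixed costs: EBIT = £2,045,508.60 − £1,404,300 = £641,208.60.
After interest of £72,384.00, pre-tax earnings = £568,824.60.
Degree of combined leverage = contribution ÷ (EBIT − I) = £2,045,508.60 ÷ £568,824.60 = 3.5960.
%ΔEPS = DCL × %ΔSales = 3.5960 × +17.4% = +62.6%.

+62.6%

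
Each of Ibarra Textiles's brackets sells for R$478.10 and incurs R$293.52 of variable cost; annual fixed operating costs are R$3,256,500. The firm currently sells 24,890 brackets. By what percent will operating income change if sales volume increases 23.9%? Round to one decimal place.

+82.1%

At 24,890 units, contribution = 24,890 × R$184.58 = R$4,594,196.20.
EBIT = R$4,594,196.20 − R$3,256,500 = R$1,337,696.20.
Degree of operating leverage = R$4,594,196.20 / R$1,337,696.20 = 3.4344.
Operating income changes by 3.4344 × +23.9% = +82.1%.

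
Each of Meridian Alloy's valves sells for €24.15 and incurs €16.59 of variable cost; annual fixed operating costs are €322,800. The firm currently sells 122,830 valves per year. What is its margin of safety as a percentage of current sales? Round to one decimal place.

65.2%

Unit CM = price − variable cost = €24.15 − €16.59 = €7.56. Break-even units = €322,800 ÷ €7.56 = 42,698.41; break-even revenue = 42,698.41 × €24.15 = €1,031,166.67.
Current sales = 122,830 × €24.15 = €2,966,344.50.
Margin of safety = (€2,966,344.50 − €1,031,166.67) ÷ €2,966,344.50 = 65.2%.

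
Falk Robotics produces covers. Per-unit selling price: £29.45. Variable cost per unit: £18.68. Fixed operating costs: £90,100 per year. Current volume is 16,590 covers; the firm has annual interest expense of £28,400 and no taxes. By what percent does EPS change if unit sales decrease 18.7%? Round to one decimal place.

Total contribution margin = 16,590 × £10.77 = £178,674.30.
Subtracting fixed costs: EBIT = £178,674.30 − £90,100 = £88,574.30.
After interest of £28,400.00, pre-tax earnings = £60,174.30.
DCL = total CM / (EBIT − I) = £178,674.30 / £60,174.30 = 2.9693.
EPS therefore changes by 2.9693 × (-18.7%) = -55.5%.

-55.5%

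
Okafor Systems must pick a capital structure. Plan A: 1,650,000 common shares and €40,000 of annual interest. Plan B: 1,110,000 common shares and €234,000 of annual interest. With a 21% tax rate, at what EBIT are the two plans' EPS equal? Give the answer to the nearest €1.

€632,778

Set EPS_A = EPS_B: (EBIT − €40,000)(1 − 0.21) ÷ 1,650,000 = (EBIT − €234,000)(1 − 0.21) ÷ 1,110,000.
Cancelling (1 − t) and cross-multiplying: 1,110,000·(EBIT − 40,000) = 1,650,000·(EBIT − 234,000).
EBIT × (1,650,000 − 1,110,000) = 234,000 × 1,650,000 − 40,000 × 1,110,000 = 341,700,000,000, so EBIT = 341,700,000,000 ÷ 540,000 = 632,777.78.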